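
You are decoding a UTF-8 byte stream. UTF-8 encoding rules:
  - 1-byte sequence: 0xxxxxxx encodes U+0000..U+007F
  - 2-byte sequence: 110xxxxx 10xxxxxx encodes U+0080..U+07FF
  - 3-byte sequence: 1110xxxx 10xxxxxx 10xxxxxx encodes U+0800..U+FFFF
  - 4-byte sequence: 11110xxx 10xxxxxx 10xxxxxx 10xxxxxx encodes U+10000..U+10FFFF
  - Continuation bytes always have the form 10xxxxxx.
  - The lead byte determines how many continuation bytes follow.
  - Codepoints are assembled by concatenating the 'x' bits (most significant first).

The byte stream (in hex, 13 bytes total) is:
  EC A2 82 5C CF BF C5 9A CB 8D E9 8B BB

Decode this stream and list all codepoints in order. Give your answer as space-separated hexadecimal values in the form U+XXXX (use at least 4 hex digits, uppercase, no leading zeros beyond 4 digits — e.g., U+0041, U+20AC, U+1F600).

Byte[0]=EC: 3-byte lead, need 2 cont bytes. acc=0xC
Byte[1]=A2: continuation. acc=(acc<<6)|0x22=0x322
Byte[2]=82: continuation. acc=(acc<<6)|0x02=0xC882
Completed: cp=U+C882 (starts at byte 0)
Byte[3]=5C: 1-byte ASCII. cp=U+005C
Byte[4]=CF: 2-byte lead, need 1 cont bytes. acc=0xF
Byte[5]=BF: continuation. acc=(acc<<6)|0x3F=0x3FF
Completed: cp=U+03FF (starts at byte 4)
Byte[6]=C5: 2-byte lead, need 1 cont bytes. acc=0x5
Byte[7]=9A: continuation. acc=(acc<<6)|0x1A=0x15A
Completed: cp=U+015A (starts at byte 6)
Byte[8]=CB: 2-byte lead, need 1 cont bytes. acc=0xB
Byte[9]=8D: continuation. acc=(acc<<6)|0x0D=0x2CD
Completed: cp=U+02CD (starts at byte 8)
Byte[10]=E9: 3-byte lead, need 2 cont bytes. acc=0x9
Byte[11]=8B: continuation. acc=(acc<<6)|0x0B=0x24B
Byte[12]=BB: continuation. acc=(acc<<6)|0x3B=0x92FB
Completed: cp=U+92FB (starts at byte 10)

Answer: U+C882 U+005C U+03FF U+015A U+02CD U+92FB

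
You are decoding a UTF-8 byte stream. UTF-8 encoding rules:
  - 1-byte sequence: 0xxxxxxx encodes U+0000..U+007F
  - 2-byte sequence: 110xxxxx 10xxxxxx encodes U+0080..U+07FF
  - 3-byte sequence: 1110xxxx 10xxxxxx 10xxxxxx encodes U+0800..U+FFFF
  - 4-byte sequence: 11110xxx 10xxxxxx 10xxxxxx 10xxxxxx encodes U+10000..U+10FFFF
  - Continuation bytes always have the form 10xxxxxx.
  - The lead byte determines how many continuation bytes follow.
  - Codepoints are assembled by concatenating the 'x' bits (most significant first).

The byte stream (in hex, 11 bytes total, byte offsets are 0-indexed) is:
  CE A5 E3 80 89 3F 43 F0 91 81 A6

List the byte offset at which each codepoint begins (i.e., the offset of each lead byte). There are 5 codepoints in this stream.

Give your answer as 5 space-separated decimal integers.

Answer: 0 2 5 6 7

Derivation:
Byte[0]=CE: 2-byte lead, need 1 cont bytes. acc=0xE
Byte[1]=A5: continuation. acc=(acc<<6)|0x25=0x3A5
Completed: cp=U+03A5 (starts at byte 0)
Byte[2]=E3: 3-byte lead, need 2 cont bytes. acc=0x3
Byte[3]=80: continuation. acc=(acc<<6)|0x00=0xC0
Byte[4]=89: continuation. acc=(acc<<6)|0x09=0x3009
Completed: cp=U+3009 (starts at byte 2)
Byte[5]=3F: 1-byte ASCII. cp=U+003F
Byte[6]=43: 1-byte ASCII. cp=U+0043
Byte[7]=F0: 4-byte lead, need 3 cont bytes. acc=0x0
Byte[8]=91: continuation. acc=(acc<<6)|0x11=0x11
Byte[9]=81: continuation. acc=(acc<<6)|0x01=0x441
Byte[10]=A6: continuation. acc=(acc<<6)|0x26=0x11066
Completed: cp=U+11066 (starts at byte 7)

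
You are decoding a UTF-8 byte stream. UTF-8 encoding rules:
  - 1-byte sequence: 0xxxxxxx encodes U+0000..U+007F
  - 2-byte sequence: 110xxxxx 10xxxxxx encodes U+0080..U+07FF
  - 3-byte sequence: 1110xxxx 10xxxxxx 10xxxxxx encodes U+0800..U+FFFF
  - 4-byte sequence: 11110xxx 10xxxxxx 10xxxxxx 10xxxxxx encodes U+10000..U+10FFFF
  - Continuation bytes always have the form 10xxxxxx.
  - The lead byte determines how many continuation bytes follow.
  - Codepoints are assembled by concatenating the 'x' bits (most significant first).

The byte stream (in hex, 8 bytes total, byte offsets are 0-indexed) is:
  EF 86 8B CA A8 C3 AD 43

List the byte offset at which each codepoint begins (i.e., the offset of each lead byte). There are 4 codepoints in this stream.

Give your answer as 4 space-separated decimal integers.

Answer: 0 3 5 7

Derivation:
Byte[0]=EF: 3-byte lead, need 2 cont bytes. acc=0xF
Byte[1]=86: continuation. acc=(acc<<6)|0x06=0x3C6
Byte[2]=8B: continuation. acc=(acc<<6)|0x0B=0xF18B
Completed: cp=U+F18B (starts at byte 0)
Byte[3]=CA: 2-byte lead, need 1 cont bytes. acc=0xA
Byte[4]=A8: continuation. acc=(acc<<6)|0x28=0x2A8
Completed: cp=U+02A8 (starts at byte 3)
Byte[5]=C3: 2-byte lead, need 1 cont bytes. acc=0x3
Byte[6]=AD: continuation. acc=(acc<<6)|0x2D=0xED
Completed: cp=U+00ED (starts at byte 5)
Byte[7]=43: 1-byte ASCII. cp=U+0043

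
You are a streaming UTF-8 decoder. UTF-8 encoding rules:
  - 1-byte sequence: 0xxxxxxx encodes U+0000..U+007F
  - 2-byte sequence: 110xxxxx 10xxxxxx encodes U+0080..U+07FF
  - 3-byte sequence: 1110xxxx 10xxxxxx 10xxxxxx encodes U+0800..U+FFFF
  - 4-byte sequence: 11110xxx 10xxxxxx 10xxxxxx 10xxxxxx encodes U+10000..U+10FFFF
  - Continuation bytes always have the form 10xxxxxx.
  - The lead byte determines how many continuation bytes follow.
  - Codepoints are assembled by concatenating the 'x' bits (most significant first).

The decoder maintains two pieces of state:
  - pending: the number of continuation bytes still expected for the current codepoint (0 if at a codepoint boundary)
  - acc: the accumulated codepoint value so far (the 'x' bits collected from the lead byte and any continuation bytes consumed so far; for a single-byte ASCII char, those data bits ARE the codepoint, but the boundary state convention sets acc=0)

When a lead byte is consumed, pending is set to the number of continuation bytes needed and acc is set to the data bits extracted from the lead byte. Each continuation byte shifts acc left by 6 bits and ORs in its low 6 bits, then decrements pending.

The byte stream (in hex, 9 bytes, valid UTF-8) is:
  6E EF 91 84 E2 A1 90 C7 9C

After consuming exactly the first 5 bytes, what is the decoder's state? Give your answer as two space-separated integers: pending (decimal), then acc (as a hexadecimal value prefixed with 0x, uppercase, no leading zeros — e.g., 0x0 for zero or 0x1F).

Answer: 2 0x2

Derivation:
Byte[0]=6E: 1-byte. pending=0, acc=0x0
Byte[1]=EF: 3-byte lead. pending=2, acc=0xF
Byte[2]=91: continuation. acc=(acc<<6)|0x11=0x3D1, pending=1
Byte[3]=84: continuation. acc=(acc<<6)|0x04=0xF444, pending=0
Byte[4]=E2: 3-byte lead. pending=2, acc=0x2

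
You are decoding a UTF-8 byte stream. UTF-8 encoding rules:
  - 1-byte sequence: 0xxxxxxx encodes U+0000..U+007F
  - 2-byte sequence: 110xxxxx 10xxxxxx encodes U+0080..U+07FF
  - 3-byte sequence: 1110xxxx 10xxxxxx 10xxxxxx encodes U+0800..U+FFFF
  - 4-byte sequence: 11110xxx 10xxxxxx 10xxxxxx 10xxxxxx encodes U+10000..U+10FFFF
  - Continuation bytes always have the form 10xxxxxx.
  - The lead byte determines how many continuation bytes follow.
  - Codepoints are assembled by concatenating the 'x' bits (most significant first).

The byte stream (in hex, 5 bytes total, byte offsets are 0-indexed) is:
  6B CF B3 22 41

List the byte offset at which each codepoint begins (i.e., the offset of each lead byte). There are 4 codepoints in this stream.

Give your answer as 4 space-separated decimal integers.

Byte[0]=6B: 1-byte ASCII. cp=U+006B
Byte[1]=CF: 2-byte lead, need 1 cont bytes. acc=0xF
Byte[2]=B3: continuation. acc=(acc<<6)|0x33=0x3F3
Completed: cp=U+03F3 (starts at byte 1)
Byte[3]=22: 1-byte ASCII. cp=U+0022
Byte[4]=41: 1-byte ASCII. cp=U+0041

Answer: 0 1 3 4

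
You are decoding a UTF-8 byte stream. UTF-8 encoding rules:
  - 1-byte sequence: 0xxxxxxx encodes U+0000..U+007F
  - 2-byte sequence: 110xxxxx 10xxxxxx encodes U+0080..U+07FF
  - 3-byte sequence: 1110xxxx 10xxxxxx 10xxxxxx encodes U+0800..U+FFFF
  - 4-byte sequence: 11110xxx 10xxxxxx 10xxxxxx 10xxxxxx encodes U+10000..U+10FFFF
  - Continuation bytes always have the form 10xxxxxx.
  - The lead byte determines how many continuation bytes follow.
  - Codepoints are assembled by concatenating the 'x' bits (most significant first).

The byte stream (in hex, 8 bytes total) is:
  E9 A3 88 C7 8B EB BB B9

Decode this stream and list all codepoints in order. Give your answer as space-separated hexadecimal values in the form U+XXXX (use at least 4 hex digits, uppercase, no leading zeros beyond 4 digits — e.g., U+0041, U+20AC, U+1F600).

Byte[0]=E9: 3-byte lead, need 2 cont bytes. acc=0x9
Byte[1]=A3: continuation. acc=(acc<<6)|0x23=0x263
Byte[2]=88: continuation. acc=(acc<<6)|0x08=0x98C8
Completed: cp=U+98C8 (starts at byte 0)
Byte[3]=C7: 2-byte lead, need 1 cont bytes. acc=0x7
Byte[4]=8B: continuation. acc=(acc<<6)|0x0B=0x1CB
Completed: cp=U+01CB (starts at byte 3)
Byte[5]=EB: 3-byte lead, need 2 cont bytes. acc=0xB
Byte[6]=BB: continuation. acc=(acc<<6)|0x3B=0x2FB
Byte[7]=B9: continuation. acc=(acc<<6)|0x39=0xBEF9
Completed: cp=U+BEF9 (starts at byte 5)

Answer: U+98C8 U+01CB U+BEF9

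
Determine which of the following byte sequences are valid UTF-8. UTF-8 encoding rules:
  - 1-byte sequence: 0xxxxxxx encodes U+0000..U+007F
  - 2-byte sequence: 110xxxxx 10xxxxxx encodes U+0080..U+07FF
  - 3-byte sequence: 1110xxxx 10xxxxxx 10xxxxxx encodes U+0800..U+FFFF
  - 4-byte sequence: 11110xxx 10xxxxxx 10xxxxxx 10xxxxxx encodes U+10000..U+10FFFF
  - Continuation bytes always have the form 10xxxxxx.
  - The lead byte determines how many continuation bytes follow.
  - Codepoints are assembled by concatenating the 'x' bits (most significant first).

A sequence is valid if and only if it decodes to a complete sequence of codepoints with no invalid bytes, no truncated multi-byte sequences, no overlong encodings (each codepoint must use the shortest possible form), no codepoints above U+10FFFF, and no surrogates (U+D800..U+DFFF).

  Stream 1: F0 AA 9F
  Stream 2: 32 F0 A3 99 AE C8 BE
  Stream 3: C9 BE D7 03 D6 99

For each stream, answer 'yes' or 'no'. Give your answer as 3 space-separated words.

Stream 1: error at byte offset 3. INVALID
Stream 2: decodes cleanly. VALID
Stream 3: error at byte offset 3. INVALID

Answer: no yes no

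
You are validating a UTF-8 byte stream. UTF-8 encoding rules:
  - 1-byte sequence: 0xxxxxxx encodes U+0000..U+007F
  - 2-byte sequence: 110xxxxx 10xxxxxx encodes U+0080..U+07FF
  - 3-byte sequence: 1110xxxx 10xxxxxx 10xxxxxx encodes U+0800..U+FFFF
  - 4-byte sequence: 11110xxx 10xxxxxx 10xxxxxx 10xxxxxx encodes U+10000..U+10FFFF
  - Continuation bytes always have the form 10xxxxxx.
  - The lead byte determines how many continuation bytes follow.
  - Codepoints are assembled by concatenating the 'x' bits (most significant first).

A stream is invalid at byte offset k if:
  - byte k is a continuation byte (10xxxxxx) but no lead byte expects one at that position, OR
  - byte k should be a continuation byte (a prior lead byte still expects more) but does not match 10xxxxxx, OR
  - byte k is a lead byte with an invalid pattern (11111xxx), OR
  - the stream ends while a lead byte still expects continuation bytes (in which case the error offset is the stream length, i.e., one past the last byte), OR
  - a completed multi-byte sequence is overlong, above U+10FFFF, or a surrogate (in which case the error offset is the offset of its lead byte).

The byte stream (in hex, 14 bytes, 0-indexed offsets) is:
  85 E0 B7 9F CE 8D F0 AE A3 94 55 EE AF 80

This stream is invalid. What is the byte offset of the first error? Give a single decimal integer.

Answer: 0

Derivation:
Byte[0]=85: INVALID lead byte (not 0xxx/110x/1110/11110)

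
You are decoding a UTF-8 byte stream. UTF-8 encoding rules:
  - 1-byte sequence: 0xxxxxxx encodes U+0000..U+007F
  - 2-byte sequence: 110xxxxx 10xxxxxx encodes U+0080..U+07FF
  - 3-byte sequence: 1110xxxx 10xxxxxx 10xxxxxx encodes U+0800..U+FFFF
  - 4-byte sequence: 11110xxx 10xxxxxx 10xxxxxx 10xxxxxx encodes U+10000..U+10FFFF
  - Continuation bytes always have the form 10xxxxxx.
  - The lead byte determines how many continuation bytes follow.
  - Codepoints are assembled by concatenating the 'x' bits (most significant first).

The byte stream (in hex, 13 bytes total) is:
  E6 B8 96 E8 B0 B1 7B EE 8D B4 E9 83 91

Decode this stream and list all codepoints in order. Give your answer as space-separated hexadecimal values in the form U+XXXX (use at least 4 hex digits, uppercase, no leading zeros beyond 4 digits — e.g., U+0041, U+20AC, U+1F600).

Answer: U+6E16 U+8C31 U+007B U+E374 U+90D1

Derivation:
Byte[0]=E6: 3-byte lead, need 2 cont bytes. acc=0x6
Byte[1]=B8: continuation. acc=(acc<<6)|0x38=0x1B8
Byte[2]=96: continuation. acc=(acc<<6)|0x16=0x6E16
Completed: cp=U+6E16 (starts at byte 0)
Byte[3]=E8: 3-byte lead, need 2 cont bytes. acc=0x8
Byte[4]=B0: continuation. acc=(acc<<6)|0x30=0x230
Byte[5]=B1: continuation. acc=(acc<<6)|0x31=0x8C31
Completed: cp=U+8C31 (starts at byte 3)
Byte[6]=7B: 1-byte ASCII. cp=U+007B
Byte[7]=EE: 3-byte lead, need 2 cont bytes. acc=0xE
Byte[8]=8D: continuation. acc=(acc<<6)|0x0D=0x38D
Byte[9]=B4: continuation. acc=(acc<<6)|0x34=0xE374
Completed: cp=U+E374 (starts at byte 7)
Byte[10]=E9: 3-byte lead, need 2 cont bytes. acc=0x9
Byte[11]=83: continuation. acc=(acc<<6)|0x03=0x243
Byte[12]=91: continuation. acc=(acc<<6)|0x11=0x90D1
Completed: cp=U+90D1 (starts at byte 10)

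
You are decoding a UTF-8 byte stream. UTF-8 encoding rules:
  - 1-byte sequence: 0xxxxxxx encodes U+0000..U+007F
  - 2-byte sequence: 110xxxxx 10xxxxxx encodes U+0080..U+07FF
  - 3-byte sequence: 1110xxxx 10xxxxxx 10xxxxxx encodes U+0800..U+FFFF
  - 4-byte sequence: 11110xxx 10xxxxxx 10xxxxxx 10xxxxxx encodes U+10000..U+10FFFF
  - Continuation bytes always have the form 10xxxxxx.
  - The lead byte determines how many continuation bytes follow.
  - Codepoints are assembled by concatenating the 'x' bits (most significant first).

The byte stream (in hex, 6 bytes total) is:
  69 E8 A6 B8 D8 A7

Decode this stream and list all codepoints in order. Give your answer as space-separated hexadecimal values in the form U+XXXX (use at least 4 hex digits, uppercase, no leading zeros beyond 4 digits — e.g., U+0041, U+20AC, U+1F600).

Answer: U+0069 U+89B8 U+0627

Derivation:
Byte[0]=69: 1-byte ASCII. cp=U+0069
Byte[1]=E8: 3-byte lead, need 2 cont bytes. acc=0x8
Byte[2]=A6: continuation. acc=(acc<<6)|0x26=0x226
Byte[3]=B8: continuation. acc=(acc<<6)|0x38=0x89B8
Completed: cp=U+89B8 (starts at byte 1)
Byte[4]=D8: 2-byte lead, need 1 cont bytes. acc=0x18
Byte[5]=A7: continuation. acc=(acc<<6)|0x27=0x627
Completed: cp=U+0627 (starts at byte 4)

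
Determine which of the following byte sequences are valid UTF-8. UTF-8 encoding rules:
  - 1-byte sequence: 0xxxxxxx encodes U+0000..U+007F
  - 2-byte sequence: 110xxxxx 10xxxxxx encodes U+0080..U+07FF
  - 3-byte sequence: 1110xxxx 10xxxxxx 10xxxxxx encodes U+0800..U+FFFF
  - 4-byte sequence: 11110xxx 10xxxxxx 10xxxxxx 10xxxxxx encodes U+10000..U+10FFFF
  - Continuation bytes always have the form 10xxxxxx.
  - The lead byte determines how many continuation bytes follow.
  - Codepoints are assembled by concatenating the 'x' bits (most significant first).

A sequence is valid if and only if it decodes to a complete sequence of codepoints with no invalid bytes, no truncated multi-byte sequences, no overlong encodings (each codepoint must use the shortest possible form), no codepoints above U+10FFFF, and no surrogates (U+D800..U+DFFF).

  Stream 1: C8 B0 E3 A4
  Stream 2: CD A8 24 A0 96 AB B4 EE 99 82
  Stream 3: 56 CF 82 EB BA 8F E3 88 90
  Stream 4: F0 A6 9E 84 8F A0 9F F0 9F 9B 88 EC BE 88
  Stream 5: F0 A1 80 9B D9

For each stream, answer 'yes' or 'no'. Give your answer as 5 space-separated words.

Answer: no no yes no no

Derivation:
Stream 1: error at byte offset 4. INVALID
Stream 2: error at byte offset 3. INVALID
Stream 3: decodes cleanly. VALID
Stream 4: error at byte offset 4. INVALID
Stream 5: error at byte offset 5. INVALID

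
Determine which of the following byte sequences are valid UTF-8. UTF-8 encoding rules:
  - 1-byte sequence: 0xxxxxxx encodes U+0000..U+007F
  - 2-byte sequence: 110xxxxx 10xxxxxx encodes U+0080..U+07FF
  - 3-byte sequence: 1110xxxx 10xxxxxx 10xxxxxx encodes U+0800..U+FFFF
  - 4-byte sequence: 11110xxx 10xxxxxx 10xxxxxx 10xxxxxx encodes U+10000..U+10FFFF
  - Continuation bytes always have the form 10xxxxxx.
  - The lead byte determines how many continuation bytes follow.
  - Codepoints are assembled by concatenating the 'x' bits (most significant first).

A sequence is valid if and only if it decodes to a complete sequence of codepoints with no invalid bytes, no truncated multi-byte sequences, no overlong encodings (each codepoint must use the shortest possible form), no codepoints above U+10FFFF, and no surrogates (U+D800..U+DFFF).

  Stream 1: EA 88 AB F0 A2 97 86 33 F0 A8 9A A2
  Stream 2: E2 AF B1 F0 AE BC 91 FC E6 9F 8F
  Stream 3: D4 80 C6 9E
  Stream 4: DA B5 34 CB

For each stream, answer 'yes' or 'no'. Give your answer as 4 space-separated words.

Stream 1: decodes cleanly. VALID
Stream 2: error at byte offset 7. INVALID
Stream 3: decodes cleanly. VALID
Stream 4: error at byte offset 4. INVALID

Answer: yes no yes no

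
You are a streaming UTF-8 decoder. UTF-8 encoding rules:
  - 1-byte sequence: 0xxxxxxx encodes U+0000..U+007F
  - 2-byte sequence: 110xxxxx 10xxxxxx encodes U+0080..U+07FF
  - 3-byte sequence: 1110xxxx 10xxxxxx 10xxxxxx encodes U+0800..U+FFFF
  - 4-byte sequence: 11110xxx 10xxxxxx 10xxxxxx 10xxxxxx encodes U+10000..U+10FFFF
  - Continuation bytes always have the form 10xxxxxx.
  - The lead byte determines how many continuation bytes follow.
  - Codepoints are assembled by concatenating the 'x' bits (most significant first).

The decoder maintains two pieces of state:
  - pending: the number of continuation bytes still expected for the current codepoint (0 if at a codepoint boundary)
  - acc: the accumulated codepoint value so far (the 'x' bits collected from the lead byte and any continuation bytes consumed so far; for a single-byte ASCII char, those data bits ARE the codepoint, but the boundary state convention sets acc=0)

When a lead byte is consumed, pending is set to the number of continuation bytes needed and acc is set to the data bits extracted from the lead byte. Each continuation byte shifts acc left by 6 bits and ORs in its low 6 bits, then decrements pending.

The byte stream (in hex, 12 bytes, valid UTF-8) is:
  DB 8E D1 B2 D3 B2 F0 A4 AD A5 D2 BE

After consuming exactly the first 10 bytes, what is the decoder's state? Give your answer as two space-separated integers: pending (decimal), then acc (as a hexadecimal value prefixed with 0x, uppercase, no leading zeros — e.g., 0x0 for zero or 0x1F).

Answer: 0 0x24B65

Derivation:
Byte[0]=DB: 2-byte lead. pending=1, acc=0x1B
Byte[1]=8E: continuation. acc=(acc<<6)|0x0E=0x6CE, pending=0
Byte[2]=D1: 2-byte lead. pending=1, acc=0x11
Byte[3]=B2: continuation. acc=(acc<<6)|0x32=0x472, pending=0
Byte[4]=D3: 2-byte lead. pending=1, acc=0x13
Byte[5]=B2: continuation. acc=(acc<<6)|0x32=0x4F2, pending=0
Byte[6]=F0: 4-byte lead. pending=3, acc=0x0
Byte[7]=A4: continuation. acc=(acc<<6)|0x24=0x24, pending=2
Byte[8]=AD: continuation. acc=(acc<<6)|0x2D=0x92D, pending=1
Byte[9]=A5: continuation. acc=(acc<<6)|0x25=0x24B65, pending=0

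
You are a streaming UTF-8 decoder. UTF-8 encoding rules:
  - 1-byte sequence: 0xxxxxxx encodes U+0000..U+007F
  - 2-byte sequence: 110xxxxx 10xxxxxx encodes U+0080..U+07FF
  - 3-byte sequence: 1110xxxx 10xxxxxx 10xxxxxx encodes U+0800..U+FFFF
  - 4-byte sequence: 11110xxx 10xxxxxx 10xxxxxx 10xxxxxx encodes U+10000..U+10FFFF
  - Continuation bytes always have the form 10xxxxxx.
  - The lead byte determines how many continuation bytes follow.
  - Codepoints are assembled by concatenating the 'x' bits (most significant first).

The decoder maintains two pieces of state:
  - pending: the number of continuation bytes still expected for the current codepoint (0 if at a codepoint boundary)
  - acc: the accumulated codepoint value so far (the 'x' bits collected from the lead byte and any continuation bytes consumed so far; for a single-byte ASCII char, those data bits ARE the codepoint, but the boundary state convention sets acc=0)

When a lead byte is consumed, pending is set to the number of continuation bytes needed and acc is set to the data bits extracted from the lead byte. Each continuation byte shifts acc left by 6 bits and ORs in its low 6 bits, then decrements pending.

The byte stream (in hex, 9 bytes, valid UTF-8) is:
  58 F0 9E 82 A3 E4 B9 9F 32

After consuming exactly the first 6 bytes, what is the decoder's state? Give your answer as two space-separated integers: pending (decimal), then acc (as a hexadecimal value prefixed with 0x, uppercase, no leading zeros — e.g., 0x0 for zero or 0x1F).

Answer: 2 0x4

Derivation:
Byte[0]=58: 1-byte. pending=0, acc=0x0
Byte[1]=F0: 4-byte lead. pending=3, acc=0x0
Byte[2]=9E: continuation. acc=(acc<<6)|0x1E=0x1E, pending=2
Byte[3]=82: continuation. acc=(acc<<6)|0x02=0x782, pending=1
Byte[4]=A3: continuation. acc=(acc<<6)|0x23=0x1E0A3, pending=0
Byte[5]=E4: 3-byte lead. pending=2, acc=0x4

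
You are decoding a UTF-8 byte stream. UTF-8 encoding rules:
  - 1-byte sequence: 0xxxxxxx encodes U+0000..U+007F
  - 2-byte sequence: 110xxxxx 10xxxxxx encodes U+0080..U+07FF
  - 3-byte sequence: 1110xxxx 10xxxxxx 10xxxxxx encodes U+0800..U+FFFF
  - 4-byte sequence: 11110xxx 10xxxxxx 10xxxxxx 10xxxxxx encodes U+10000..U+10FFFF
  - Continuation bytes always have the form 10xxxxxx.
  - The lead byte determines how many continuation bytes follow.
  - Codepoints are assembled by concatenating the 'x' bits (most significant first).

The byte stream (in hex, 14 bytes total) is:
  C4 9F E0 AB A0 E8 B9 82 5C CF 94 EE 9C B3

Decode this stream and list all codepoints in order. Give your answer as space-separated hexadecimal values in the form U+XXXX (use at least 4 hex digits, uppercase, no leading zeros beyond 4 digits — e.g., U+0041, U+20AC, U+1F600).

Answer: U+011F U+0AE0 U+8E42 U+005C U+03D4 U+E733

Derivation:
Byte[0]=C4: 2-byte lead, need 1 cont bytes. acc=0x4
Byte[1]=9F: continuation. acc=(acc<<6)|0x1F=0x11F
Completed: cp=U+011F (starts at byte 0)
Byte[2]=E0: 3-byte lead, need 2 cont bytes. acc=0x0
Byte[3]=AB: continuation. acc=(acc<<6)|0x2B=0x2B
Byte[4]=A0: continuation. acc=(acc<<6)|0x20=0xAE0
Completed: cp=U+0AE0 (starts at byte 2)
Byte[5]=E8: 3-byte lead, need 2 cont bytes. acc=0x8
Byte[6]=B9: continuation. acc=(acc<<6)|0x39=0x239
Byte[7]=82: continuation. acc=(acc<<6)|0x02=0x8E42
Completed: cp=U+8E42 (starts at byte 5)
Byte[8]=5C: 1-byte ASCII. cp=U+005C
Byte[9]=CF: 2-byte lead, need 1 cont bytes. acc=0xF
Byte[10]=94: continuation. acc=(acc<<6)|0x14=0x3D4
Completed: cp=U+03D4 (starts at byte 9)
Byte[11]=EE: 3-byte lead, need 2 cont bytes. acc=0xE
Byte[12]=9C: continuation. acc=(acc<<6)|0x1C=0x39C
Byte[13]=B3: continuation. acc=(acc<<6)|0x33=0xE733
Completed: cp=U+E733 (starts at byte 11)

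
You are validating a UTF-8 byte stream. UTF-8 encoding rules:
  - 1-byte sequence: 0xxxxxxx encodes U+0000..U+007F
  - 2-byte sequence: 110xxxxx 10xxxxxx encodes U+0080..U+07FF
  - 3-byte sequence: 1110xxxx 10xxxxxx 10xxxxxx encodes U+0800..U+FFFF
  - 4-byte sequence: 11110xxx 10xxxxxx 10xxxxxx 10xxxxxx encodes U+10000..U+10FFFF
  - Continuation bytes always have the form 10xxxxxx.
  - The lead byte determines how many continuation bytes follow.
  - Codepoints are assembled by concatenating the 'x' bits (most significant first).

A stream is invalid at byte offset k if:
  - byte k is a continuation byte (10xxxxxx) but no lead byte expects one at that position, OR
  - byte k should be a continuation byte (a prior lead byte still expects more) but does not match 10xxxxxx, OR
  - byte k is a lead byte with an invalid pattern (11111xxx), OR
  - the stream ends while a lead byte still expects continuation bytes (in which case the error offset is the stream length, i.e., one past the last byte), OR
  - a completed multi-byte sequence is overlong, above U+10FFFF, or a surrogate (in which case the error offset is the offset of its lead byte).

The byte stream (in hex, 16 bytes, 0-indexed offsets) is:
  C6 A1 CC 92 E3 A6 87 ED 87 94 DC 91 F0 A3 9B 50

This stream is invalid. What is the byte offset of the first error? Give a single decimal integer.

Answer: 15

Derivation:
Byte[0]=C6: 2-byte lead, need 1 cont bytes. acc=0x6
Byte[1]=A1: continuation. acc=(acc<<6)|0x21=0x1A1
Completed: cp=U+01A1 (starts at byte 0)
Byte[2]=CC: 2-byte lead, need 1 cont bytes. acc=0xC
Byte[3]=92: continuation. acc=(acc<<6)|0x12=0x312
Completed: cp=U+0312 (starts at byte 2)
Byte[4]=E3: 3-byte lead, need 2 cont bytes. acc=0x3
Byte[5]=A6: continuation. acc=(acc<<6)|0x26=0xE6
Byte[6]=87: continuation. acc=(acc<<6)|0x07=0x3987
Completed: cp=U+3987 (starts at byte 4)
Byte[7]=ED: 3-byte lead, need 2 cont bytes. acc=0xD
Byte[8]=87: continuation. acc=(acc<<6)|0x07=0x347
Byte[9]=94: continuation. acc=(acc<<6)|0x14=0xD1D4
Completed: cp=U+D1D4 (starts at byte 7)
Byte[10]=DC: 2-byte lead, need 1 cont bytes. acc=0x1C
Byte[11]=91: continuation. acc=(acc<<6)|0x11=0x711
Completed: cp=U+0711 (starts at byte 10)
Byte[12]=F0: 4-byte lead, need 3 cont bytes. acc=0x0
Byte[13]=A3: continuation. acc=(acc<<6)|0x23=0x23
Byte[14]=9B: continuation. acc=(acc<<6)|0x1B=0x8DB
Byte[15]=50: expected 10xxxxxx continuation. INVALID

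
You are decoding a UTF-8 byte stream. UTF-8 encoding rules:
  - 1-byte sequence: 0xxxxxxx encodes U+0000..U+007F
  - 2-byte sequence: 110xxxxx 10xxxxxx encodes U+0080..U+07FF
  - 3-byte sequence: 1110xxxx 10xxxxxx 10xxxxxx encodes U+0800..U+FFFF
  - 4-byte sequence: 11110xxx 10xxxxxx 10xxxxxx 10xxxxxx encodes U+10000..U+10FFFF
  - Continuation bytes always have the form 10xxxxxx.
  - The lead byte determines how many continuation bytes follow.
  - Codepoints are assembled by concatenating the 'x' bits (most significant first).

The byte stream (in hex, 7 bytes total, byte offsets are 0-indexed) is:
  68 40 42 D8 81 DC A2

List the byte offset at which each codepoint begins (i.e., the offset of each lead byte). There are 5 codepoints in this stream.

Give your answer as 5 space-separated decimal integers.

Byte[0]=68: 1-byte ASCII. cp=U+0068
Byte[1]=40: 1-byte ASCII. cp=U+0040
Byte[2]=42: 1-byte ASCII. cp=U+0042
Byte[3]=D8: 2-byte lead, need 1 cont bytes. acc=0x18
Byte[4]=81: continuation. acc=(acc<<6)|0x01=0x601
Completed: cp=U+0601 (starts at byte 3)
Byte[5]=DC: 2-byte lead, need 1 cont bytes. acc=0x1C
Byte[6]=A2: continuation. acc=(acc<<6)|0x22=0x722
Completed: cp=U+0722 (starts at byte 5)

Answer: 0 1 2 3 5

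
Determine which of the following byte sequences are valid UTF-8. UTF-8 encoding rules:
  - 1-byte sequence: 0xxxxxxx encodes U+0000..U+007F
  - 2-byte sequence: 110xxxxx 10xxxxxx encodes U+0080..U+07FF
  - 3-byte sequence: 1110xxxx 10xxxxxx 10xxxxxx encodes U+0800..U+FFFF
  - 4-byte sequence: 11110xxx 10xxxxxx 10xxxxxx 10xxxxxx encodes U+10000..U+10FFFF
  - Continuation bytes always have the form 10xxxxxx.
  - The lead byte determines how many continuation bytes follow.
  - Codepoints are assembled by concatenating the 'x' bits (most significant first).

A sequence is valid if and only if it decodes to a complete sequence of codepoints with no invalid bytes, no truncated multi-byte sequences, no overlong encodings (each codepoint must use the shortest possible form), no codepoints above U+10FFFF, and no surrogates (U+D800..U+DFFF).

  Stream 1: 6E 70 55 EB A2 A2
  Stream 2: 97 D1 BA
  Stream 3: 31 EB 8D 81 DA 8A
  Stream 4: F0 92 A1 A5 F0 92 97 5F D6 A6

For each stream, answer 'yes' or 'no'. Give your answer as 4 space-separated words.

Answer: yes no yes no

Derivation:
Stream 1: decodes cleanly. VALID
Stream 2: error at byte offset 0. INVALID
Stream 3: decodes cleanly. VALID
Stream 4: error at byte offset 7. INVALID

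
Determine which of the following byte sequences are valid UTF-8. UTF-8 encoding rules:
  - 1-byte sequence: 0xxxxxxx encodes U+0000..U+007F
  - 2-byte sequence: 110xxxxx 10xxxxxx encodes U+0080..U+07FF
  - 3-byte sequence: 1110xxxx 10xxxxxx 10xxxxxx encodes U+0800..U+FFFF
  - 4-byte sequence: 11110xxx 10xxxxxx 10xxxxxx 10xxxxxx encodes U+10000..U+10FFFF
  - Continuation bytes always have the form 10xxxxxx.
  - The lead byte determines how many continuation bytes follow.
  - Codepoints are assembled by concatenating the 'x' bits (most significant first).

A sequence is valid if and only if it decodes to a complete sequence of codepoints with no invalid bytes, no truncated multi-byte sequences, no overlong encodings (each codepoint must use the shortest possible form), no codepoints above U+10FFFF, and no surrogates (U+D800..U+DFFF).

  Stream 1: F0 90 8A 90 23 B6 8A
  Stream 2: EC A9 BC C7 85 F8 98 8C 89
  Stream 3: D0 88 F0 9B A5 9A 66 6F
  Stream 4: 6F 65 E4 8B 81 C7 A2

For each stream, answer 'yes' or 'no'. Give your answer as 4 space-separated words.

Stream 1: error at byte offset 5. INVALID
Stream 2: error at byte offset 5. INVALID
Stream 3: decodes cleanly. VALID
Stream 4: decodes cleanly. VALID

Answer: no no yes yes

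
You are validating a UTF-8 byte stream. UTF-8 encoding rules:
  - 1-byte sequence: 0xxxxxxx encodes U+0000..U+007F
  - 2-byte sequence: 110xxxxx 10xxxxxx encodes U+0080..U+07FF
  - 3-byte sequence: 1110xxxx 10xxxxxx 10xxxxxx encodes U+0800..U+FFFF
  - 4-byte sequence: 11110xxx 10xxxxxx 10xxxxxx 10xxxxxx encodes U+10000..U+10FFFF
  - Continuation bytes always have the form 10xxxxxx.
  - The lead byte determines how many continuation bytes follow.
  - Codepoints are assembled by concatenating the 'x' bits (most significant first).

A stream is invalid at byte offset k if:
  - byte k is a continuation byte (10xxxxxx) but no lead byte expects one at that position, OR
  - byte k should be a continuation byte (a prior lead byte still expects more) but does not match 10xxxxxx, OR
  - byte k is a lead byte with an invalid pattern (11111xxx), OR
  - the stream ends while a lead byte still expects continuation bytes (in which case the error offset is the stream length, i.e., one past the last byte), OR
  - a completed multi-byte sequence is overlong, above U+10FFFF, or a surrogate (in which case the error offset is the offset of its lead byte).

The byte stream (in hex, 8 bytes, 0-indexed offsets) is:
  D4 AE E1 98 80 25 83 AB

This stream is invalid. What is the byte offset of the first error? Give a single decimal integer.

Byte[0]=D4: 2-byte lead, need 1 cont bytes. acc=0x14
Byte[1]=AE: continuation. acc=(acc<<6)|0x2E=0x52E
Completed: cp=U+052E (starts at byte 0)
Byte[2]=E1: 3-byte lead, need 2 cont bytes. acc=0x1
Byte[3]=98: continuation. acc=(acc<<6)|0x18=0x58
Byte[4]=80: continuation. acc=(acc<<6)|0x00=0x1600
Completed: cp=U+1600 (starts at byte 2)
Byte[5]=25: 1-byte ASCII. cp=U+0025
Byte[6]=83: INVALID lead byte (not 0xxx/110x/1110/11110)

Answer: 6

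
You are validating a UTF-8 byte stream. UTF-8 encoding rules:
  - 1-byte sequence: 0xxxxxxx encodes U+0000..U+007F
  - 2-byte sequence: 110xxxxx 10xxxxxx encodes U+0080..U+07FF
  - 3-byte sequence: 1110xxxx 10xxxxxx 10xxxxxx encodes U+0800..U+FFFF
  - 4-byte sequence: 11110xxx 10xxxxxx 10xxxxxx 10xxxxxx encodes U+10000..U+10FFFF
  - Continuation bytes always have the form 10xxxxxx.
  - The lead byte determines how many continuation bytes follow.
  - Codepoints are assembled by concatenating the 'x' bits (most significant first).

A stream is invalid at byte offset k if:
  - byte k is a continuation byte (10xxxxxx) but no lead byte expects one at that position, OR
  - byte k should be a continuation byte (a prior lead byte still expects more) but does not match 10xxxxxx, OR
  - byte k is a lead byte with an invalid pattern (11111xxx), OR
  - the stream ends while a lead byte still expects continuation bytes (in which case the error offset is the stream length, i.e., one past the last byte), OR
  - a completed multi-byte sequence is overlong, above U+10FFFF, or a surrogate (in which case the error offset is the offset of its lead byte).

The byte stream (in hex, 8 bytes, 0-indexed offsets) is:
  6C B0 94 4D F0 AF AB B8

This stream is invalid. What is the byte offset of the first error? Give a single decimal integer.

Byte[0]=6C: 1-byte ASCII. cp=U+006C
Byte[1]=B0: INVALID lead byte (not 0xxx/110x/1110/11110)

Answer: 1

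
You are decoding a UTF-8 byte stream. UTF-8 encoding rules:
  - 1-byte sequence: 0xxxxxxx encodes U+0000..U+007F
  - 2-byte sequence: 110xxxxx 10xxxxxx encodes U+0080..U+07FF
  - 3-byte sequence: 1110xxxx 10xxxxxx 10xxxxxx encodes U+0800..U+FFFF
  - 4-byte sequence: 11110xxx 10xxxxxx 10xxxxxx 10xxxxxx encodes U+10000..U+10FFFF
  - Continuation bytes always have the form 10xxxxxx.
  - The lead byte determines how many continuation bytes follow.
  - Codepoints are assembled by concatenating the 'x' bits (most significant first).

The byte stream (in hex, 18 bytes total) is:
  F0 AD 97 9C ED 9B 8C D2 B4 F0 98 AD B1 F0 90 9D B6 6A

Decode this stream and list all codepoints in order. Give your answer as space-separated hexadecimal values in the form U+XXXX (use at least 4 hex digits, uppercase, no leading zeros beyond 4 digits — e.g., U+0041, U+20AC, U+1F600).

Answer: U+2D5DC U+D6CC U+04B4 U+18B71 U+10776 U+006A

Derivation:
Byte[0]=F0: 4-byte lead, need 3 cont bytes. acc=0x0
Byte[1]=AD: continuation. acc=(acc<<6)|0x2D=0x2D
Byte[2]=97: continuation. acc=(acc<<6)|0x17=0xB57
Byte[3]=9C: continuation. acc=(acc<<6)|0x1C=0x2D5DC
Completed: cp=U+2D5DC (starts at byte 0)
Byte[4]=ED: 3-byte lead, need 2 cont bytes. acc=0xD
Byte[5]=9B: continuation. acc=(acc<<6)|0x1B=0x35B
Byte[6]=8C: continuation. acc=(acc<<6)|0x0C=0xD6CC
Completed: cp=U+D6CC (starts at byte 4)
Byte[7]=D2: 2-byte lead, need 1 cont bytes. acc=0x12
Byte[8]=B4: continuation. acc=(acc<<6)|0x34=0x4B4
Completed: cp=U+04B4 (starts at byte 7)
Byte[9]=F0: 4-byte lead, need 3 cont bytes. acc=0x0
Byte[10]=98: continuation. acc=(acc<<6)|0x18=0x18
Byte[11]=AD: continuation. acc=(acc<<6)|0x2D=0x62D
Byte[12]=B1: continuation. acc=(acc<<6)|0x31=0x18B71
Completed: cp=U+18B71 (starts at byte 9)
Byte[13]=F0: 4-byte lead, need 3 cont bytes. acc=0x0
Byte[14]=90: continuation. acc=(acc<<6)|0x10=0x10
Byte[15]=9D: continuation. acc=(acc<<6)|0x1D=0x41D
Byte[16]=B6: continuation. acc=(acc<<6)|0x36=0x10776
Completed: cp=U+10776 (starts at byte 13)
Byte[17]=6A: 1-byte ASCII. cp=U+006A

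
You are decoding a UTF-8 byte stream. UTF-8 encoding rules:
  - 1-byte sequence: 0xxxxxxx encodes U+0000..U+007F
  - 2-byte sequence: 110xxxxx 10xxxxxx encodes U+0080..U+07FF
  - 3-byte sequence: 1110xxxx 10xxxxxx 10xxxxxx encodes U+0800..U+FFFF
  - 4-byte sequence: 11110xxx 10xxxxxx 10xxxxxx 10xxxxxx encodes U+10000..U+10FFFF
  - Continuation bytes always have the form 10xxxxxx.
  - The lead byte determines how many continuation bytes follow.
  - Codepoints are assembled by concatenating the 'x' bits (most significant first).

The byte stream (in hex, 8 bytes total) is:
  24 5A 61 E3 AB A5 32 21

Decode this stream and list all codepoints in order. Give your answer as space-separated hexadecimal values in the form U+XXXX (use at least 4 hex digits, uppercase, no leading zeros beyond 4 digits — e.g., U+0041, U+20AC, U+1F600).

Answer: U+0024 U+005A U+0061 U+3AE5 U+0032 U+0021

Derivation:
Byte[0]=24: 1-byte ASCII. cp=U+0024
Byte[1]=5A: 1-byte ASCII. cp=U+005A
Byte[2]=61: 1-byte ASCII. cp=U+0061
Byte[3]=E3: 3-byte lead, need 2 cont bytes. acc=0x3
Byte[4]=AB: continuation. acc=(acc<<6)|0x2B=0xEB
Byte[5]=A5: continuation. acc=(acc<<6)|0x25=0x3AE5
Completed: cp=U+3AE5 (starts at byte 3)
Byte[6]=32: 1-byte ASCII. cp=U+0032
Byte[7]=21: 1-byte ASCII. cp=U+0021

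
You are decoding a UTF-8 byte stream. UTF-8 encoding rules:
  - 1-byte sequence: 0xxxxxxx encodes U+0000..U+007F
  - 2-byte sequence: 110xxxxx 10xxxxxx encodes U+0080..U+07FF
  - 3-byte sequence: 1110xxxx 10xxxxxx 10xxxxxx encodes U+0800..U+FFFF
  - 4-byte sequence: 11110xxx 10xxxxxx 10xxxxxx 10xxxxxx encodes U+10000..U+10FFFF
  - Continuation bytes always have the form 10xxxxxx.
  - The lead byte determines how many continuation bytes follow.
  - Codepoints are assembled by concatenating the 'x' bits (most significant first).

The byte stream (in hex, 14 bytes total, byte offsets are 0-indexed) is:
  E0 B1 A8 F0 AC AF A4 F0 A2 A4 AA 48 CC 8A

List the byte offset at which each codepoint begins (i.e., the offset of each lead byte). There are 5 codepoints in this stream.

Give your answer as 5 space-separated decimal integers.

Byte[0]=E0: 3-byte lead, need 2 cont bytes. acc=0x0
Byte[1]=B1: continuation. acc=(acc<<6)|0x31=0x31
Byte[2]=A8: continuation. acc=(acc<<6)|0x28=0xC68
Completed: cp=U+0C68 (starts at byte 0)
Byte[3]=F0: 4-byte lead, need 3 cont bytes. acc=0x0
Byte[4]=AC: continuation. acc=(acc<<6)|0x2C=0x2C
Byte[5]=AF: continuation. acc=(acc<<6)|0x2F=0xB2F
Byte[6]=A4: continuation. acc=(acc<<6)|0x24=0x2CBE4
Completed: cp=U+2CBE4 (starts at byte 3)
Byte[7]=F0: 4-byte lead, need 3 cont bytes. acc=0x0
Byte[8]=A2: continuation. acc=(acc<<6)|0x22=0x22
Byte[9]=A4: continuation. acc=(acc<<6)|0x24=0x8A4
Byte[10]=AA: continuation. acc=(acc<<6)|0x2A=0x2292A
Completed: cp=U+2292A (starts at byte 7)
Byte[11]=48: 1-byte ASCII. cp=U+0048
Byte[12]=CC: 2-byte lead, need 1 cont bytes. acc=0xC
Byte[13]=8A: continuation. acc=(acc<<6)|0x0A=0x30A
Completed: cp=U+030A (starts at byte 12)

Answer: 0 3 7 11 12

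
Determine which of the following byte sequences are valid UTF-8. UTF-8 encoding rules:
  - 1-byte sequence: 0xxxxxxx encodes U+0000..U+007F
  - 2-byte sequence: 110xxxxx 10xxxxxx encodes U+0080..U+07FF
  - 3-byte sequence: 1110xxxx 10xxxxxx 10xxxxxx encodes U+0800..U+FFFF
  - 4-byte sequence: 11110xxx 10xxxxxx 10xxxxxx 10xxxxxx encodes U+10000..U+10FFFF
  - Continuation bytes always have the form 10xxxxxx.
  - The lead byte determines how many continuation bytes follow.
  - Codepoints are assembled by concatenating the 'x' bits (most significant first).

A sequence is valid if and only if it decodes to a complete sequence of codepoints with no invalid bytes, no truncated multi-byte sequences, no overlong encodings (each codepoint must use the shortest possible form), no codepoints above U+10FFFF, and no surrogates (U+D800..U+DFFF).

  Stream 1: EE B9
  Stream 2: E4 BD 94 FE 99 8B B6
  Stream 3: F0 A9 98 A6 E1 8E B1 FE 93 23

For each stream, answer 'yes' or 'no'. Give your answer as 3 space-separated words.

Stream 1: error at byte offset 2. INVALID
Stream 2: error at byte offset 3. INVALID
Stream 3: error at byte offset 7. INVALID

Answer: no no no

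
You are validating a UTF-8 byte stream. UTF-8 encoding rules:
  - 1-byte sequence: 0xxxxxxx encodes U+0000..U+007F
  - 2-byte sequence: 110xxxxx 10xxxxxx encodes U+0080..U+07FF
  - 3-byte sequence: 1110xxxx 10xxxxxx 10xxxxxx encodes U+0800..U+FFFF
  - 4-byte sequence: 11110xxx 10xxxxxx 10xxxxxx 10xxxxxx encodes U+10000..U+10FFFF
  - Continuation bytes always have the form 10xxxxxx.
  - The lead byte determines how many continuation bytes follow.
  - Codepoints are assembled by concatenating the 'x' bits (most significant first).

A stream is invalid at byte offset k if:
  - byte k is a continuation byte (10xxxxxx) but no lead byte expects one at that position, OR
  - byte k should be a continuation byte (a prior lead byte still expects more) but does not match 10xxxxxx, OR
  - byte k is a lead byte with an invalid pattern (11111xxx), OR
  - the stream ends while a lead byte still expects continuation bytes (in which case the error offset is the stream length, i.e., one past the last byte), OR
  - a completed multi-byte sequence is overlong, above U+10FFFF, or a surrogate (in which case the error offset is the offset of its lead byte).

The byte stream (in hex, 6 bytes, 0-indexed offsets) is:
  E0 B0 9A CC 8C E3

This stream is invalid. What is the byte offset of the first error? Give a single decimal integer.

Answer: 6

Derivation:
Byte[0]=E0: 3-byte lead, need 2 cont bytes. acc=0x0
Byte[1]=B0: continuation. acc=(acc<<6)|0x30=0x30
Byte[2]=9A: continuation. acc=(acc<<6)|0x1A=0xC1A
Completed: cp=U+0C1A (starts at byte 0)
Byte[3]=CC: 2-byte lead, need 1 cont bytes. acc=0xC
Byte[4]=8C: continuation. acc=(acc<<6)|0x0C=0x30C
Completed: cp=U+030C (starts at byte 3)
Byte[5]=E3: 3-byte lead, need 2 cont bytes. acc=0x3
Byte[6]: stream ended, expected continuation. INVALID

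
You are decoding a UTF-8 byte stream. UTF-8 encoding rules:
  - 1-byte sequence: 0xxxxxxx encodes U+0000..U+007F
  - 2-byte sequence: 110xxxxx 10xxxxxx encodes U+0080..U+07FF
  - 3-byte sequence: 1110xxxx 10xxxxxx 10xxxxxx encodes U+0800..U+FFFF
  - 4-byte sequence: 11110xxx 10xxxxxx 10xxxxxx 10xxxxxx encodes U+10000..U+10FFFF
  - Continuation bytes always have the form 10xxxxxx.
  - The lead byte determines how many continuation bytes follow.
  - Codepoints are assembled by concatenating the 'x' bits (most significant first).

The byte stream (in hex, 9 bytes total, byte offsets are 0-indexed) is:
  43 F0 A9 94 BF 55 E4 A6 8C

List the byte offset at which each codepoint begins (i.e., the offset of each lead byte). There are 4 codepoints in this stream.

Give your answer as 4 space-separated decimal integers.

Byte[0]=43: 1-byte ASCII. cp=U+0043
Byte[1]=F0: 4-byte lead, need 3 cont bytes. acc=0x0
Byte[2]=A9: continuation. acc=(acc<<6)|0x29=0x29
Byte[3]=94: continuation. acc=(acc<<6)|0x14=0xA54
Byte[4]=BF: continuation. acc=(acc<<6)|0x3F=0x2953F
Completed: cp=U+2953F (starts at byte 1)
Byte[5]=55: 1-byte ASCII. cp=U+0055
Byte[6]=E4: 3-byte lead, need 2 cont bytes. acc=0x4
Byte[7]=A6: continuation. acc=(acc<<6)|0x26=0x126
Byte[8]=8C: continuation. acc=(acc<<6)|0x0C=0x498C
Completed: cp=U+498C (starts at byte 6)

Answer: 0 1 5 6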